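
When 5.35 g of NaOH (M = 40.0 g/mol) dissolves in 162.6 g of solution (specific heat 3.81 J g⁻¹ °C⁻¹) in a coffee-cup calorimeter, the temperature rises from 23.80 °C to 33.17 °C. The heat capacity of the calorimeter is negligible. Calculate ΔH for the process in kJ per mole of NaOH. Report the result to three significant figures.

ΔH = -43.4 kJ/mol

|ΔT| = |33.17 − 23.80| = 9.37 °C
|q_surr| = (162.6 × 3.81) × 9.37 = 619.506 × 9.37 = 5805 J
n(NaOH) = 5.35 / 40.0 = 0.1338 mol
Temperature rose, so q_rxn = −|q_surr| = -5.805 kJ
ΔH = q_rxn / n = -43.39 kJ/mol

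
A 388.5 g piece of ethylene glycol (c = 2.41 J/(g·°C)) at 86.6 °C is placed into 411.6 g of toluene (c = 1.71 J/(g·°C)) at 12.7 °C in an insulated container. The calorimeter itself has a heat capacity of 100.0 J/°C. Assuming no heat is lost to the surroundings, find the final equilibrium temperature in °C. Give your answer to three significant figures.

Heat lost by ethylene glycol = heat gained by toluene + calorimeter.
(388.5)(2.41)(86.6 − T) = [(411.6)(1.71) + 100.0](T − 12.7)
936.285 (86.6 − T) = 803.836 (T − 12.7)
81082 − 936.285 T = 803.836 T − 10209
91291 = 1740.121 T
T = 52.46 °C

T_f = 52.5 °C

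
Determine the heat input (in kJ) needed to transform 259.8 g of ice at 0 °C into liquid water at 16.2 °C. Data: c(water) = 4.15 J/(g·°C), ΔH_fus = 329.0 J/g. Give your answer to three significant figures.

q1 (melt at 0 °C): 259.8 × 329.0 = 85474 J
q2 (heat water 0.0→16.2 °C): 259.8 × 4.15 × 16.2 = 17466 J
Total: 85474 + 17466 = 102940 J = 103 kJ

q = 103 kJ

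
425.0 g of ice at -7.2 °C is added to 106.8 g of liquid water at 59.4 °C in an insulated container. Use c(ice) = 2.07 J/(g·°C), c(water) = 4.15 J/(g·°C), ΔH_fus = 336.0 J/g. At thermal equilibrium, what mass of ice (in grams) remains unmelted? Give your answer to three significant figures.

Heat to warm all ice to 0 °C: 425.0×2.07×7.2 = 6334.20 J
Heat released by water cooling to 0 °C: 106.8×4.15×59.4 = 26327.3 J
26327.3 J < 6334.20 + 425.0×336.0 = 149134.20 J, so not all ice melts; final T = 0 °C.
Heat left for melting: 26327.3 − 6334.20 = 19993.10 J
Mass melted = 19993.10 / 336.0 = 59.503 g
Ice remaining = 425.0 − 59.503 = 365.497 g

m_ice remaining = 365 g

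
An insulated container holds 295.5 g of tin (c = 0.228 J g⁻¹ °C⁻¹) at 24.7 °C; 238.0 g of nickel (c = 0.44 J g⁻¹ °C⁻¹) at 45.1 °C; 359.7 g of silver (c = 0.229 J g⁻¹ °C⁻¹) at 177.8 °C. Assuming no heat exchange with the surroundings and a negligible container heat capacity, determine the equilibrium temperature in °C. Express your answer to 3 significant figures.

Σ mᵢcᵢ(T − Tᵢ) = 0  ⇒  T = Σ mᵢcᵢTᵢ / Σ mᵢcᵢ
Σ mᵢcᵢ = 295.5×0.228 + 238.0×0.44 + 359.7×0.229 = 254.4653
Σ mᵢcᵢTᵢ = 67.374×24.7 + 104.72×45.1 + 82.3713×177.8 = 21033
T = 21033 / 254.4653 = 82.66 °C

T_f = 82.7 °C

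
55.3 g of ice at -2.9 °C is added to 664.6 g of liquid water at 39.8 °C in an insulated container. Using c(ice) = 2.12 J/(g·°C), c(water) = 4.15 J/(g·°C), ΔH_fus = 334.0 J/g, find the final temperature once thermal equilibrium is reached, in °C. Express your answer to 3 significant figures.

Heat to bring ice to 0 °C and melt it: q₁ = 55.3×2.12×2.9 + 55.3×334.0 = 18810 J
Heat the water can supply cooling to 0 °C: 664.6×4.15×39.8 = 109772 J > q₁, so all ice melts.
Energy balance: 664.6×4.15×(39.8 − T) = 18810 + 55.3×4.15×(T − 0)
2758.09(39.8 − T) = 18810 + 229.495 T
109772 − 18810 = 2987.585 T
T = 90962 / 2987.585 = 30.447 °C

T_f = 30.4 °C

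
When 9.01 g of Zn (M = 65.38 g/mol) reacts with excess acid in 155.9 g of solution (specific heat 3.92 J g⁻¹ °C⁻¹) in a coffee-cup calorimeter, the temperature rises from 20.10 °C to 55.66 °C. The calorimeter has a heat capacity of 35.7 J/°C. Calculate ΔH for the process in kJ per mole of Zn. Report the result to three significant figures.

ΔH = -167 kJ/mol

|ΔT| = |55.66 − 20.10| = 35.56 °C
|q_surr| = (155.9 × 3.92 + 35.7) × 35.56 = 646.828 × 35.56 = 23000 J
n(Zn) = 9.01 / 65.38 = 0.1378 mol
Temperature rose, so q_rxn = −|q_surr| = -23.00 kJ
ΔH = q_rxn / n = -166.9 kJ/mol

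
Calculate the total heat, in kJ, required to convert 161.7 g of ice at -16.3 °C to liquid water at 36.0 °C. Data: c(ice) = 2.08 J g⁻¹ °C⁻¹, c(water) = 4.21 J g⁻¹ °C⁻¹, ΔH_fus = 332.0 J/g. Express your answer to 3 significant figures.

q = 83.7 kJ

q1 (heat ice -16.3→0.0 °C): 161.7 × 2.08 × 16.3 = 5482 J
q2 (melt at 0 °C): 161.7 × 332.0 = 53684 J
q3 (heat water 0.0→36.0 °C): 161.7 × 4.21 × 36.0 = 24507 J
Total: 5482 + 53684 + 24507 = 83673 J = 83.7 kJ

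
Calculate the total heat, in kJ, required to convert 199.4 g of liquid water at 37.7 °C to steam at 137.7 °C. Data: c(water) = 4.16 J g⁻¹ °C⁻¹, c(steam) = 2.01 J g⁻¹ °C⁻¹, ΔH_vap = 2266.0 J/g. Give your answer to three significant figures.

q1 (heat water 37.7→100.0 °C): 199.4 × 4.16 × 62.3 = 51678 J
q2 (vaporize at 100 °C): 199.4 × 2266.0 = 451840 J
q3 (heat steam 100.0→137.7 °C): 199.4 × 2.01 × 37.7 = 15110 J
Total: 51678 + 451840 + 15110 = 518628 J = 519 kJ

q = 519 kJ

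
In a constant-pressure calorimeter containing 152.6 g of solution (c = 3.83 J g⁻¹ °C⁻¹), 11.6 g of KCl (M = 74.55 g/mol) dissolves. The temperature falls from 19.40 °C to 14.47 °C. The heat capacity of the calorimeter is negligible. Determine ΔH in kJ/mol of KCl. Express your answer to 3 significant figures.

|ΔT| = |14.47 − 19.40| = 4.93 °C
|q_surr| = (152.6 × 3.83) × 4.93 = 584.458 × 4.93 = 2881 J
n(KCl) = 11.6 / 74.55 = 0.1556 mol
Temperature fell, so q_rxn = +|q_surr| = 2.881 kJ
ΔH = q_rxn / n = 18.52 kJ/mol

ΔH = 18.5 kJ/mol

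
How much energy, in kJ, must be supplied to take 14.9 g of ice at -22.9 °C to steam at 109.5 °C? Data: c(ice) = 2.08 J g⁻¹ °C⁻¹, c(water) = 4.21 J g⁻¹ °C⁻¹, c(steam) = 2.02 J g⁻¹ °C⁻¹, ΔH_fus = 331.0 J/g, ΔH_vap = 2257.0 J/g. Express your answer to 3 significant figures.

q1 (heat ice -22.9→0.0 °C): 14.9 × 2.08 × 22.9 = 710 J
q2 (melt at 0 °C): 14.9 × 331.0 = 4932 J
q3 (heat water 0.0→100.0 °C): 14.9 × 4.21 × 100.0 = 6273 J
q4 (vaporize at 100 °C): 14.9 × 2257.0 = 33629 J
q5 (heat steam 100.0→109.5 °C): 14.9 × 2.02 × 9.5 = 286 J
Total: 710 + 4932 + 6273 + 33629 + 286 = 45830 J = 45.8 kJ

q = 45.8 kJ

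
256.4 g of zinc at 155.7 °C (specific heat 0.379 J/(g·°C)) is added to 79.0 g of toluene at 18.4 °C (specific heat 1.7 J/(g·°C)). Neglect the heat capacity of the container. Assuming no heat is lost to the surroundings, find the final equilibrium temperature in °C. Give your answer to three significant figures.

T_f = 76.0 °C

Heat lost by zinc = heat gained by toluene.
(256.4)(0.379)(155.7 − T) = (79.0)(1.7)(T − 18.4)
97.1756 (155.7 − T) = 134.3 (T − 18.4)
15130 − 97.1756 T = 134.3 T − 2471.1
17601.1 = 231.4756 T
T = 76.04 °C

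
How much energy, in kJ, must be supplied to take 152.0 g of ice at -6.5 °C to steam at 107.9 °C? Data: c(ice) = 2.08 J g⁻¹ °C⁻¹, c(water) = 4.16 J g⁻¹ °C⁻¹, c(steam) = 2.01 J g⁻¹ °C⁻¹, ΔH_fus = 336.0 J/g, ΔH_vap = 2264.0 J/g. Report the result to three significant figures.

q1 (heat ice -6.5→0.0 °C): 152.0 × 2.08 × 6.5 = 2055 J
q2 (melt at 0 °C): 152.0 × 336.0 = 51072 J
q3 (heat water 0.0→100.0 °C): 152.0 × 4.16 × 100.0 = 63232 J
q4 (vaporize at 100 °C): 152.0 × 2264.0 = 344128 J
q5 (heat steam 100.0→107.9 °C): 152.0 × 2.01 × 7.9 = 2414 J
Total: 2055 + 51072 + 63232 + 344128 + 2414 = 462901 J = 463 kJ

q = 463 kJ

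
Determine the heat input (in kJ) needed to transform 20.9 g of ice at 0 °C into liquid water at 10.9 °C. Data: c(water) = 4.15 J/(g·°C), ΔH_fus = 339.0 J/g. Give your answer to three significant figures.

q = 8.03 kJ

q1 (melt at 0 °C): 20.9 × 339.0 = 7085 J
q2 (heat water 0.0→10.9 °C): 20.9 × 4.15 × 10.9 = 945 J
Total: 7085 + 945 = 8030 J = 8.03 kJ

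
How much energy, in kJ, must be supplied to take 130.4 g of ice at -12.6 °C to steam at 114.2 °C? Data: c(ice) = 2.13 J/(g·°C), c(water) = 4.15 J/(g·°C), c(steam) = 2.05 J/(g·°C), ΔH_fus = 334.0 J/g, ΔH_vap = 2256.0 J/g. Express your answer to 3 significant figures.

q1 (heat ice -12.6→0.0 °C): 130.4 × 2.13 × 12.6 = 3500 J
q2 (melt at 0 °C): 130.4 × 334.0 = 43554 J
q3 (heat water 0.0→100.0 °C): 130.4 × 4.15 × 100.0 = 54116 J
q4 (vaporize at 100 °C): 130.4 × 2256.0 = 294182 J
q5 (heat steam 100.0→114.2 °C): 130.4 × 2.05 × 14.2 = 3796 J
Total: 3500 + 43554 + 54116 + 294182 + 3796 = 399148 J = 399 kJ

q = 399 kJ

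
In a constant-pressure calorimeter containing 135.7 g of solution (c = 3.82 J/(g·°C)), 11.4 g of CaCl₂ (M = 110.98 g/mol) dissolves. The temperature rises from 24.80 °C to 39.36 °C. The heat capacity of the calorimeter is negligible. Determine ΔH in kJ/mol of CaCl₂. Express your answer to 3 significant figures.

ΔH = -73.5 kJ/mol

|ΔT| = |39.36 − 24.80| = 14.56 °C
|q_surr| = (135.7 × 3.82) × 14.56 = 518.374 × 14.56 = 7548 J
n(CaCl₂) = 11.4 / 110.98 = 0.1027 mol
Temperature rose, so q_rxn = −|q_surr| = -7.548 kJ
ΔH = q_rxn / n = -73.50 kJ/mol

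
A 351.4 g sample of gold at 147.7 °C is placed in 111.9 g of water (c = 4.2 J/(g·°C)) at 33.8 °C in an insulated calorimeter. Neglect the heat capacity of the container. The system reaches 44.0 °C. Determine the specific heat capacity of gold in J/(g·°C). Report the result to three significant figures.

c = 0.132 J/(g·°C)

q_gained = (111.9 × 4.2) × (44.0 − 33.8) = 4794 J
q_lost = 351.4 × c × (147.7 − 44.0) = 36440.18 c
Set equal: c = 4794 / 36440.18 = 0.132 J/(g·°C)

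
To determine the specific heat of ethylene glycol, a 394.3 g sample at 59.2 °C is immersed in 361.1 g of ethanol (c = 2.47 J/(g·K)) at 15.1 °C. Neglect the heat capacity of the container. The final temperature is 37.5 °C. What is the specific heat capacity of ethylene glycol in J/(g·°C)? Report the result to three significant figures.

q_gained = (361.1 × 2.47) × (37.5 − 15.1) = 19978.9 J
q_lost = 394.3 × c × (59.2 − 37.5) = 8556.31 c
Set equal: c = 19978.9 / 8556.31 = 2.33 J/(g·°C)

c = 2.33 J/(g·°C)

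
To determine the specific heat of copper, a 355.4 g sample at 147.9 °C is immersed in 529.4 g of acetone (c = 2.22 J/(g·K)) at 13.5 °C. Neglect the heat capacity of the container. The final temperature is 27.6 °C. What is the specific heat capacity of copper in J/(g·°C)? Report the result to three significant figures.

c = 0.388 J/(g·°C)

q_gained = (529.4 × 2.22) × (27.6 − 13.5) = 16570 J
q_lost = 355.4 × c × (147.9 − 27.6) = 42754.62 c
Set equal: c = 16570 / 42754.62 = 0.388 J/(g·°C)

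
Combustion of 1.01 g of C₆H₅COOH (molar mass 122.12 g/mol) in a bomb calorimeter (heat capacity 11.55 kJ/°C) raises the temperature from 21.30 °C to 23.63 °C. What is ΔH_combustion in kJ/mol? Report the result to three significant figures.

ΔT = 23.63 − 21.30 = 2.33 °C
q_cal = C_cal × ΔT = 11.55 × 2.33 = 26.9115 kJ
n = 1.01 / 122.12 = 0.008271 mol
q_rxn = −q_cal = -26.9115 kJ
ΔH = -26.9115 / 0.008271 = -3254 kJ/mol

ΔH = -3250 kJ/mol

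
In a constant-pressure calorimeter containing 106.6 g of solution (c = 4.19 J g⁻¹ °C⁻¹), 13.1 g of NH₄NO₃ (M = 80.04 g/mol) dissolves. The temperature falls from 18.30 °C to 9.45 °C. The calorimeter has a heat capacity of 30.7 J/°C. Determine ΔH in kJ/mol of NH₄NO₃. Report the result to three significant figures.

|ΔT| = |9.45 − 18.30| = 8.85 °C
|q_surr| = (106.6 × 4.19 + 30.7) × 8.85 = 477.354 × 8.85 = 4225 J
n(NH₄NO₃) = 13.1 / 80.04 = 0.1637 mol
Temperature fell, so q_rxn = +|q_surr| = 4.225 kJ
ΔH = q_rxn / n = 25.81 kJ/mol

ΔH = 25.8 kJ/mol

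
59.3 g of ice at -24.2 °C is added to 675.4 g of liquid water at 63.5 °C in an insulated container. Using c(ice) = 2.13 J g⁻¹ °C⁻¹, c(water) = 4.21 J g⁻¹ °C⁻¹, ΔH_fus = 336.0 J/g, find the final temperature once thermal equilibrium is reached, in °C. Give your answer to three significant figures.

Heat to bring ice to 0 °C and melt it: q₁ = 59.3×2.13×24.2 + 59.3×336.0 = 22981 J
Heat the water can supply cooling to 0 °C: 675.4×4.21×63.5 = 180558 J > q₁, so all ice melts.
Energy balance: 675.4×4.21×(63.5 − T) = 22981 + 59.3×4.21×(T − 0)
2843.434(63.5 − T) = 22981 + 249.653 T
180558 − 22981 = 3093.087 T
T = 157577 / 3093.087 = 50.94 °C

T_f = 50.9 °C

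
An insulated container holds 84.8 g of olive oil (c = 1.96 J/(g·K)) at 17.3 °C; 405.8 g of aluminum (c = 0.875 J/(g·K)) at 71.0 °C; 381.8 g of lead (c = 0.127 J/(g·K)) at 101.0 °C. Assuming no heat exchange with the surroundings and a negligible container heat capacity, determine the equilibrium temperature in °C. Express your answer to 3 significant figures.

Σ mᵢcᵢ(T − Tᵢ) = 0  ⇒  T = Σ mᵢcᵢTᵢ / Σ mᵢcᵢ
Σ mᵢcᵢ = 84.8×1.96 + 405.8×0.875 + 381.8×0.127 = 569.7716
Σ mᵢcᵢTᵢ = 166.208×17.3 + 355.075×71.0 + 48.4886×101.0 = 32983
T = 32983 / 569.7716 = 57.89 °C

T_f = 57.9 °C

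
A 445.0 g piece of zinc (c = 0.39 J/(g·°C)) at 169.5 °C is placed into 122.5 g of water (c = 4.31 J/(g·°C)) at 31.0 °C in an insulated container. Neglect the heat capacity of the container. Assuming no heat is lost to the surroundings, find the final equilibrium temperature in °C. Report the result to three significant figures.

Heat lost by zinc = heat gained by water.
(445.0)(0.39)(169.5 − T) = (122.5)(4.31)(T − 31.0)
173.55 (169.5 − T) = 527.975 (T − 31.0)
29417 − 173.55 T = 527.975 T − 16367
45784 = 701.525 T
T = 65.26 °C

T_f = 65.3 °C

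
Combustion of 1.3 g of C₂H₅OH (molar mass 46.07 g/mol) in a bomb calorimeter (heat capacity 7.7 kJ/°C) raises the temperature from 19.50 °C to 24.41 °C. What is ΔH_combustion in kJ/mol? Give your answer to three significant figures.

ΔH = -1340 kJ/mol

ΔT = 24.41 − 19.50 = 4.91 °C
q_cal = C_cal × ΔT = 7.7 × 4.91 = 37.807 kJ
n = 1.3 / 46.07 = 0.02822 mol
q_rxn = −q_cal = -37.807 kJ
ΔH = -37.807 / 0.02822 = -1340 kJ/mol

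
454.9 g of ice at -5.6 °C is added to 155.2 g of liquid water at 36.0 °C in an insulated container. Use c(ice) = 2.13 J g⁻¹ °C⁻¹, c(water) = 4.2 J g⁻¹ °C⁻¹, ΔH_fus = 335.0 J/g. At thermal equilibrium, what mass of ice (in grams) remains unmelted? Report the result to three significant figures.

Heat to warm all ice to 0 °C: 454.9×2.13×5.6 = 5426.0 J
Heat released by water cooling to 0 °C: 155.2×4.2×36.0 = 23466 J
23466 J < 5426.0 + 454.9×335.0 = 157817.5 J, so not all ice melts; final T = 0 °C.
Heat left for melting: 23466 − 5426.0 = 18040.0 J
Mass melted = 18040.0 / 335.0 = 53.85 g
Ice remaining = 454.9 − 53.85 = 401.05 g

m_ice remaining = 401 g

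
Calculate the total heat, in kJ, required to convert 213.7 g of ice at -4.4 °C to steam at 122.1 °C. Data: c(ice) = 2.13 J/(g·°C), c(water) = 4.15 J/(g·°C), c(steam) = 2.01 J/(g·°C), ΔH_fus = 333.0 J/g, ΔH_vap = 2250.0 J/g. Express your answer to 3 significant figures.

q1 (heat ice -4.4→0.0 °C): 213.7 × 2.13 × 4.4 = 2003 J
q2 (melt at 0 °C): 213.7 × 333.0 = 71162 J
q3 (heat water 0.0→100.0 °C): 213.7 × 4.15 × 100.0 = 88686 J
q4 (vaporize at 100 °C): 213.7 × 2250.0 = 480825 J
q5 (heat steam 100.0→122.1 °C): 213.7 × 2.01 × 22.1 = 9493 J
Total: 2003 + 71162 + 88686 + 480825 + 9493 = 652169 J = 652 kJ

q = 652 kJ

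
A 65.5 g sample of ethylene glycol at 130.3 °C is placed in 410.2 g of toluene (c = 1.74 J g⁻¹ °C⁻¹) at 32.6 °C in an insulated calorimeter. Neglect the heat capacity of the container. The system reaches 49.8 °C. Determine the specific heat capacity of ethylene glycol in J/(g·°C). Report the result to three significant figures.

q_gained = (410.2 × 1.74) × (49.8 − 32.6) = 12280 J
q_lost = 65.5 × c × (130.3 − 49.8) = 5272.75 c
Set equal: c = 12280 / 5272.75 = 2.33 J/(g·°C)

c = 2.33 J/(g·°C)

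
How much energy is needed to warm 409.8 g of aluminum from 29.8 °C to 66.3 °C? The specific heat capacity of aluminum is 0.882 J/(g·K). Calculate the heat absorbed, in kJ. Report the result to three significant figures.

q = m c ΔT = 409.8 × 0.882 × (66.3 − 29.8)
q = 409.8 × 0.882 × 36.5 = 13190 J = 13.2 kJ

q = 13.2 kJ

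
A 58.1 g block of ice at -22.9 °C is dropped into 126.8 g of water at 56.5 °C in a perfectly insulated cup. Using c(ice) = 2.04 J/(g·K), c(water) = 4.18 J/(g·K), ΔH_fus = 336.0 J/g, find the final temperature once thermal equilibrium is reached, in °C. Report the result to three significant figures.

T_f = 9.98 °C

Heat to bring ice to 0 °C and melt it: q₁ = 58.1×2.04×22.9 + 58.1×336.0 = 22236 J
Heat the water can supply cooling to 0 °C: 126.8×4.18×56.5 = 29946.4 J > q₁, so all ice melts.
Energy balance: 126.8×4.18×(56.5 − T) = 22236 + 58.1×4.18×(T − 0)
530.024(56.5 − T) = 22236 + 242.858 T
29946.4 − 22236 = 772.882 T
T = 7710.4 / 772.882 = 9.976 °C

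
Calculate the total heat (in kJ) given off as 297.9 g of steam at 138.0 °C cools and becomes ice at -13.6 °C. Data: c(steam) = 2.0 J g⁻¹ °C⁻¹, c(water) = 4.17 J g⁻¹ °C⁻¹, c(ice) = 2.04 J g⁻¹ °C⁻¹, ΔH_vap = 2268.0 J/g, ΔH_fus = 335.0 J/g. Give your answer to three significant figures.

q = 931 kJ

q1 (cool steam 138.0→100 °C): 297.9 × 2.0 × 38.0 = 22640 J
q2 (condense at 100 °C): 297.9 × 2268.0 = 675637 J
q3 (cool water 100→0 °C): 297.9 × 4.17 × 100.0 = 124224 J
q4 (freeze at 0 °C): 297.9 × 335.0 = 99797 J
q5 (cool ice 0→-13.6 °C): 297.9 × 2.04 × 13.6 = 8265 J
Total: 22640 + 675637 + 124224 + 99797 + 8265 = 930563 J = 931 kJ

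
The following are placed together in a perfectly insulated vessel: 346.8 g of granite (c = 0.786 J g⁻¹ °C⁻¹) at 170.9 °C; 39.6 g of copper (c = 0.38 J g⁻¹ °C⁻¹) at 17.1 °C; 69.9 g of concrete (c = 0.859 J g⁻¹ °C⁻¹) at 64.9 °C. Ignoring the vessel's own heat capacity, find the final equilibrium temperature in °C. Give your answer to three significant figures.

T_f = 146 °C

Σ mᵢcᵢ(T − Tᵢ) = 0  ⇒  T = Σ mᵢcᵢTᵢ / Σ mᵢcᵢ
Σ mᵢcᵢ = 346.8×0.786 + 39.6×0.38 + 69.9×0.859 = 347.6769
Σ mᵢcᵢTᵢ = 272.5848×170.9 + 15.048×17.1 + 60.0441×64.9 = 50739
T = 50739 / 347.6769 = 145.9 °C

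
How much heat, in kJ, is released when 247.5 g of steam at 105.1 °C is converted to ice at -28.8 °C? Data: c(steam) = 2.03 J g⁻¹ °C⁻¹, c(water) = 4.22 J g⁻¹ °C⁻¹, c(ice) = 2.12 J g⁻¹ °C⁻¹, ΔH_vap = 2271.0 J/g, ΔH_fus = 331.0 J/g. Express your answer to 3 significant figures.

q1 (cool steam 105.1→100 °C): 247.5 × 2.03 × 5.1 = 2562 J
q2 (condense at 100 °C): 247.5 × 2271.0 = 562073 J
q3 (cool water 100→0 °C): 247.5 × 4.22 × 100.0 = 104445 J
q4 (freeze at 0 °C): 247.5 × 331.0 = 81923 J
q5 (cool ice 0→-28.8 °C): 247.5 × 2.12 × 28.8 = 15111 J
Total: 2562 + 562073 + 104445 + 81923 + 15111 = 766114 J = 766 kJ

q = 766 kJ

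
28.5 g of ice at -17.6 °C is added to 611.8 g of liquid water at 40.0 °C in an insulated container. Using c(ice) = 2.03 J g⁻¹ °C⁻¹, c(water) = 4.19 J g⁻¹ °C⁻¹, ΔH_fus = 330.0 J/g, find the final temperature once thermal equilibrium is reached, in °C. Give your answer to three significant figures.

Heat to bring ice to 0 °C and melt it: q₁ = 28.5×2.03×17.6 + 28.5×330.0 = 10423 J
Heat the water can supply cooling to 0 °C: 611.8×4.19×40.0 = 102538 J > q₁, so all ice melts.
Energy balance: 611.8×4.19×(40.0 − T) = 10423 + 28.5×4.19×(T − 0)
2563.442(40.0 − T) = 10423 + 119.415 T
102538 − 10423 = 2682.857 T
T = 92115 / 2682.857 = 34.33 °C

T_f = 34.3 °C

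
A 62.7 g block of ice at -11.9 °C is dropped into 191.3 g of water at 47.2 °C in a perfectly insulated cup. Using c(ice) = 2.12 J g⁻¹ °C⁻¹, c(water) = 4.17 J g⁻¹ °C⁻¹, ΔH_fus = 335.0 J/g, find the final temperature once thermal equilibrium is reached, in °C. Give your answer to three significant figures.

Heat to bring ice to 0 °C and melt it: q₁ = 62.7×2.12×11.9 + 62.7×335.0 = 22586 J
Heat the water can supply cooling to 0 °C: 191.3×4.17×47.2 = 37652.4 J > q₁, so all ice melts.
Energy balance: 191.3×4.17×(47.2 − T) = 22586 + 62.7×4.17×(T − 0)
797.721(47.2 − T) = 22586 + 261.459 T
37652.4 − 22586 = 1059.180 T
T = 15066.4 / 1059.180 = 14.22 °C

T_f = 14.2 °C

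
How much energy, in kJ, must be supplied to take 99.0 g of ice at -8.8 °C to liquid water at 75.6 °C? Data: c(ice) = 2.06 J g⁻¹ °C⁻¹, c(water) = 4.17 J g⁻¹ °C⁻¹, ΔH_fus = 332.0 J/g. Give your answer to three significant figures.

q = 65.9 kJ

q1 (heat ice -8.8→0.0 °C): 99.0 × 2.06 × 8.8 = 1795 J
q2 (melt at 0 °C): 99.0 × 332.0 = 32868 J
q3 (heat water 0.0→75.6 °C): 99.0 × 4.17 × 75.6 = 31210 J
Total: 1795 + 32868 + 31210 = 65873 J = 65.9 kJ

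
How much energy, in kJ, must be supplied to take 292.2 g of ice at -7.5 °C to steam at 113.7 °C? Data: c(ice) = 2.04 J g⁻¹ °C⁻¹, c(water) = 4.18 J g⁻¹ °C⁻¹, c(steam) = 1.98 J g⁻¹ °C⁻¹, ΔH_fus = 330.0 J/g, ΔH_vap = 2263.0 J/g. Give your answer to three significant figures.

q = 892 kJ

q1 (heat ice -7.5→0.0 °C): 292.2 × 2.04 × 7.5 = 4471 J
q2 (melt at 0 °C): 292.2 × 330.0 = 96426 J
q3 (heat water 0.0→100.0 °C): 292.2 × 4.18 × 100.0 = 122140 J
q4 (vaporize at 100 °C): 292.2 × 2263.0 = 661249 J
q5 (heat steam 100.0→113.7 °C): 292.2 × 1.98 × 13.7 = 7926 J
Total: 4471 + 96426 + 122140 + 661249 + 7926 = 892212 J = 892 kJ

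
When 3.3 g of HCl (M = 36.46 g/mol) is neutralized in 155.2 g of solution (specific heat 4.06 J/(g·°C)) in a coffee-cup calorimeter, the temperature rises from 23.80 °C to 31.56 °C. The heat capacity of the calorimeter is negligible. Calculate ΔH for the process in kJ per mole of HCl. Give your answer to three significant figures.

ΔH = -54.0 kJ/mol

|ΔT| = |31.56 − 23.80| = 7.76 °C
|q_surr| = (155.2 × 4.06) × 7.76 = 630.112 × 7.76 = 4890 J
n(HCl) = 3.3 / 36.46 = 0.09051 mol
Temperature rose, so q_rxn = −|q_surr| = -4.890 kJ
ΔH = q_rxn / n = -54.03 kJ/mol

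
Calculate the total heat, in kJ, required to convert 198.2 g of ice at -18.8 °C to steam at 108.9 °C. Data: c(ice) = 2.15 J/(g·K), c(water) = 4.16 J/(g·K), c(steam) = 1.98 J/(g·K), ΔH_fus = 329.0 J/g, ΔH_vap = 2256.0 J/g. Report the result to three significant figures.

q1 (heat ice -18.8→0.0 °C): 198.2 × 2.15 × 18.8 = 8011 J
q2 (melt at 0 °C): 198.2 × 329.0 = 65208 J
q3 (heat water 0.0→100.0 °C): 198.2 × 4.16 × 100.0 = 82451 J
q4 (vaporize at 100 °C): 198.2 × 2256.0 = 447139 J
q5 (heat steam 100.0→108.9 °C): 198.2 × 1.98 × 8.9 = 3493 J
Total: 8011 + 65208 + 82451 + 447139 + 3493 = 606302 J = 606 kJ

q = 606 kJ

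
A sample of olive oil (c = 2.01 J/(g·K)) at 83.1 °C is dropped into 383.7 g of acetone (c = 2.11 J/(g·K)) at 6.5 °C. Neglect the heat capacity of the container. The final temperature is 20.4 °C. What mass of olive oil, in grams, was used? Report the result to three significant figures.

m = 89.3 g

q_gained = (383.7 × 2.11) × (20.4 − 6.5) = 11250 J
q_lost = m × 2.01 × (83.1 − 20.4) = 126.027 m
m = 11250 / 126.027 = 89.3 g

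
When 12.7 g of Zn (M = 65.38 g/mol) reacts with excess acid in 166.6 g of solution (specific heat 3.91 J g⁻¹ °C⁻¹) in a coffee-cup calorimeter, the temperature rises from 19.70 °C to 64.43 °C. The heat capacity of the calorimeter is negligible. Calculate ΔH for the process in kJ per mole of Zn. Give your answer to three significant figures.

|ΔT| = |64.43 − 19.70| = 44.73 °C
|q_surr| = (166.6 × 3.91) × 44.73 = 651.406 × 44.73 = 29140 J
n(Zn) = 12.7 / 65.38 = 0.1942 mol
Temperature rose, so q_rxn = −|q_surr| = -29.14 kJ
ΔH = q_rxn / n = -150.1 kJ/mol

ΔH = -150 kJ/mol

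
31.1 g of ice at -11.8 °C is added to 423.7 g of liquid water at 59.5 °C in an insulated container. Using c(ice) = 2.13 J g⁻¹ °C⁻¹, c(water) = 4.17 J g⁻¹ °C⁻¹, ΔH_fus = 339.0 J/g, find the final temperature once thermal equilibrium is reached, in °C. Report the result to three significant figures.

T_f = 49.5 °C

Heat to bring ice to 0 °C and melt it: q₁ = 31.1×2.13×11.8 + 31.1×339.0 = 11325 J
Heat the water can supply cooling to 0 °C: 423.7×4.17×59.5 = 105126 J > q₁, so all ice melts.
Energy balance: 423.7×4.17×(59.5 − T) = 11325 + 31.1×4.17×(T − 0)
1766.829(59.5 − T) = 11325 + 129.687 T
105126 − 11325 = 1896.516 T
T = 93801 / 1896.516 = 49.46 °C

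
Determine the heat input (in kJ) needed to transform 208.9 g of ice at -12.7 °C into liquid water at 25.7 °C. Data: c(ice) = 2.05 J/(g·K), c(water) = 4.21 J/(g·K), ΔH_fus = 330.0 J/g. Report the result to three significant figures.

q1 (heat ice -12.7→0.0 °C): 208.9 × 2.05 × 12.7 = 5439 J
q2 (melt at 0 °C): 208.9 × 330.0 = 68937 J
q3 (heat water 0.0→25.7 °C): 208.9 × 4.21 × 25.7 = 22602 J
Total: 5439 + 68937 + 22602 = 96978 J = 97.0 kJ

q = 97.0 kJ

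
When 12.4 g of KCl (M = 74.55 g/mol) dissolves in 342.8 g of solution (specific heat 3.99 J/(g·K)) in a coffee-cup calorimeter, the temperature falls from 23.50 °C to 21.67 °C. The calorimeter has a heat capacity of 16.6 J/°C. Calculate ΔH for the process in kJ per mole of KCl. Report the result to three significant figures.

|ΔT| = |21.67 − 23.50| = 1.83 °C
|q_surr| = (342.8 × 3.99 + 16.6) × 1.83 = 1384.372 × 1.83 = 2533 J
n(KCl) = 12.4 / 74.55 = 0.1663 mol
Temperature fell, so q_rxn = +|q_surr| = 2.533 kJ
ΔH = q_rxn / n = 15.23 kJ/mol

ΔH = 15.2 kJ/mol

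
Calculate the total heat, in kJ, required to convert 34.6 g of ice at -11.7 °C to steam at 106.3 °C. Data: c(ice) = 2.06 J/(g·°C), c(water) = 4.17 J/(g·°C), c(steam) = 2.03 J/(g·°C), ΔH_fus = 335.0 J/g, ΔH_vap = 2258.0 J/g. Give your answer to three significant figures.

q1 (heat ice -11.7→0.0 °C): 34.6 × 2.06 × 11.7 = 834 J
q2 (melt at 0 °C): 34.6 × 335.0 = 11591 J
q3 (heat water 0.0→100.0 °C): 34.6 × 4.17 × 100.0 = 14428 J
q4 (vaporize at 100 °C): 34.6 × 2258.0 = 78127 J
q5 (heat steam 100.0→106.3 °C): 34.6 × 2.03 × 6.3 = 442 J
Total: 834 + 11591 + 14428 + 78127 + 442 = 105422 J = 105 kJ

q = 105 kJ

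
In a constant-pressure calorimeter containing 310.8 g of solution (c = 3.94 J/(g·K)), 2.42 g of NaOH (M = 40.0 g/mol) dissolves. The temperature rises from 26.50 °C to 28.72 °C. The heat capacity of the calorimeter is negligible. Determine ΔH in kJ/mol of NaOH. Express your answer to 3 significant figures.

ΔH = -44.9 kJ/mol

|ΔT| = |28.72 − 26.50| = 2.22 °C
|q_surr| = (310.8 × 3.94) × 2.22 = 1224.552 × 2.22 = 2719 J
n(NaOH) = 2.42 / 40.0 = 0.06050 mol
Temperature rose, so q_rxn = −|q_surr| = -2.719 kJ
ΔH = q_rxn / n = -44.94 kJ/mol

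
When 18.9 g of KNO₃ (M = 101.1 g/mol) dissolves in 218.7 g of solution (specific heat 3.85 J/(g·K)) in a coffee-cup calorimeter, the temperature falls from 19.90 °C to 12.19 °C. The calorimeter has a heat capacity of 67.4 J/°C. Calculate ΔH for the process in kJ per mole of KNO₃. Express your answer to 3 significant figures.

|ΔT| = |12.19 − 19.90| = 7.71 °C
|q_surr| = (218.7 × 3.85 + 67.4) × 7.71 = 909.395 × 7.71 = 7011 J
n(KNO₃) = 18.9 / 101.1 = 0.1869 mol
Temperature fell, so q_rxn = +|q_surr| = 7.011 kJ
ΔH = q_rxn / n = 37.51 kJ/mol

ΔH = 37.5 kJ/mol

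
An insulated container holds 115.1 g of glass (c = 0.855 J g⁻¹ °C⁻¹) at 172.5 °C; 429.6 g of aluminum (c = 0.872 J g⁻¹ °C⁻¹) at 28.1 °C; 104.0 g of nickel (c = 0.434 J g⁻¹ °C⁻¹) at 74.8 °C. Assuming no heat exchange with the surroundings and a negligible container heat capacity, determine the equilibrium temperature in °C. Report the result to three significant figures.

T_f = 59.6 °C

Σ mᵢcᵢ(T − Tᵢ) = 0  ⇒  T = Σ mᵢcᵢTᵢ / Σ mᵢcᵢ
Σ mᵢcᵢ = 115.1×0.855 + 429.6×0.872 + 104.0×0.434 = 518.1577
Σ mᵢcᵢTᵢ = 98.4105×172.5 + 374.6112×28.1 + 45.136×74.8 = 30879
T = 30879 / 518.1577 = 59.59 °C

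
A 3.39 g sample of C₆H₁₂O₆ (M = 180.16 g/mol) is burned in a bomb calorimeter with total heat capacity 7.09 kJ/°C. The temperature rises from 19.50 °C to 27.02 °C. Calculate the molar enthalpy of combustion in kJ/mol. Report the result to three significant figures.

ΔT = 27.02 − 19.50 = 7.52 °C
q_cal = C_cal × ΔT = 7.09 × 7.52 = 53.3168 kJ
n = 3.39 / 180.16 = 0.01882 mol
q_rxn = −q_cal = -53.3168 kJ
ΔH = -53.3168 / 0.01882 = -2833 kJ/mol

ΔH = -2830 kJ/mol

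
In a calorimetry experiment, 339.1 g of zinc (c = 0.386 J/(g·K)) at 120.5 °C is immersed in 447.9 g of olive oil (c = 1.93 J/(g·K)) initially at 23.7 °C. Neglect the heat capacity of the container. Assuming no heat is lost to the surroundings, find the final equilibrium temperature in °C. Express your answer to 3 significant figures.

T_f = 36.4 °C

Heat lost by zinc = heat gained by olive oil.
(339.1)(0.386)(120.5 − T) = (447.9)(1.93)(T − 23.7)
130.8926 (120.5 − T) = 864.447 (T − 23.7)
15773 − 130.8926 T = 864.447 T − 20487
36260 = 995.3396 T
T = 36.43 °C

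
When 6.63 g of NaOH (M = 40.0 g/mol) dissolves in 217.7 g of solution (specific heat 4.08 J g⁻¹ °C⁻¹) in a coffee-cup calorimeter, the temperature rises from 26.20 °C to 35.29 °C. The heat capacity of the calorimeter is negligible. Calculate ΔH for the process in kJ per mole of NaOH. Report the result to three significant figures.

ΔH = -48.7 kJ/mol

|ΔT| = |35.29 − 26.20| = 9.09 °C
|q_surr| = (217.7 × 4.08) × 9.09 = 888.216 × 9.09 = 8074 J
n(NaOH) = 6.63 / 40.0 = 0.1658 mol
Temperature rose, so q_rxn = −|q_surr| = -8.074 kJ
ΔH = q_rxn / n = -48.70 kJ/mol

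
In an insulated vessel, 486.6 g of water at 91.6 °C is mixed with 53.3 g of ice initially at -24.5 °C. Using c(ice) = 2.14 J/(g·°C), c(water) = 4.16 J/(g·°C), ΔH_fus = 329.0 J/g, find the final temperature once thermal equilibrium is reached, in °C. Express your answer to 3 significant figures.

T_f = 73.5 °C

Heat to bring ice to 0 °C and melt it: q₁ = 53.3×2.14×24.5 + 53.3×329.0 = 20330 J
Heat the water can supply cooling to 0 °C: 486.6×4.16×91.6 = 185422 J > q₁, so all ice melts.
Energy balance: 486.6×4.16×(91.6 − T) = 20330 + 53.3×4.16×(T − 0)
2024.256(91.6 − T) = 20330 + 221.728 T
185422 − 20330 = 2245.984 T
T = 165092 / 2245.984 = 73.51 °C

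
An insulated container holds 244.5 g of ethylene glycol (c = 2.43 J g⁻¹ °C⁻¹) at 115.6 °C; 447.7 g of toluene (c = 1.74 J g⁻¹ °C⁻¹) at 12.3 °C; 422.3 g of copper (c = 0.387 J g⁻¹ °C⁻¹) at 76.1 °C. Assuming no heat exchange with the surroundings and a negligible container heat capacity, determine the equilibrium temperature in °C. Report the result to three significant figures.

T_f = 59.0 °C

Σ mᵢcᵢ(T − Tᵢ) = 0  ⇒  T = Σ mᵢcᵢTᵢ / Σ mᵢcᵢ
Σ mᵢcᵢ = 244.5×2.43 + 447.7×1.74 + 422.3×0.387 = 1536.5631
Σ mᵢcᵢTᵢ = 594.135×115.6 + 778.998×12.3 + 163.4301×76.1 = 90701
T = 90701 / 1536.5631 = 59.03 °C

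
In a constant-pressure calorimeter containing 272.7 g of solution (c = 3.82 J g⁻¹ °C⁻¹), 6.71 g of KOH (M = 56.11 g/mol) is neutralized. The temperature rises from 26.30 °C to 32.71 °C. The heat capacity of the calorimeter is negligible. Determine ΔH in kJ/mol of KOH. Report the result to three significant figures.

|ΔT| = |32.71 − 26.30| = 6.41 °C
|q_surr| = (272.7 × 3.82) × 6.41 = 1041.714 × 6.41 = 6677 J
n(KOH) = 6.71 / 56.11 = 0.1196 mol
Temperature rose, so q_rxn = −|q_surr| = -6.677 kJ
ΔH = q_rxn / n = -55.83 kJ/mol

ΔH = -55.8 kJ/mol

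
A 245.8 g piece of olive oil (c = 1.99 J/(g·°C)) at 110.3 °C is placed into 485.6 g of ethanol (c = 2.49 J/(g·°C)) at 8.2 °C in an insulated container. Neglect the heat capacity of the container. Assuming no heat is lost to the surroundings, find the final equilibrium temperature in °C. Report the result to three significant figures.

T_f = 37.6 °C

Heat lost by olive oil = heat gained by ethanol.
(245.8)(1.99)(110.3 − T) = (485.6)(2.49)(T − 8.2)
489.142 (110.3 − T) = 1209.144 (T − 8.2)
53952 − 489.142 T = 1209.144 T − 9915.0
63867.0 = 1698.286 T
T = 37.61 °C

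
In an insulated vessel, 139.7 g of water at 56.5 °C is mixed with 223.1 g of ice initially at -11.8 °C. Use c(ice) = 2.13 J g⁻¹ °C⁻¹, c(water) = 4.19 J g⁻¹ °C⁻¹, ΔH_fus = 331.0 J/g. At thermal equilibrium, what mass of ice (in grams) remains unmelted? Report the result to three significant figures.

Heat to warm all ice to 0 °C: 223.1×2.13×11.8 = 5607.4 J
Heat released by water cooling to 0 °C: 139.7×4.19×56.5 = 33072 J
33072 J < 5607.4 + 223.1×331.0 = 79453.5 J, so not all ice melts; final T = 0 °C.
Heat left for melting: 33072 − 5607.4 = 27464.6 J
Mass melted = 27464.6 / 331.0 = 82.97 g
Ice remaining = 223.1 − 82.97 = 140.13 g

m_ice remaining = 140 g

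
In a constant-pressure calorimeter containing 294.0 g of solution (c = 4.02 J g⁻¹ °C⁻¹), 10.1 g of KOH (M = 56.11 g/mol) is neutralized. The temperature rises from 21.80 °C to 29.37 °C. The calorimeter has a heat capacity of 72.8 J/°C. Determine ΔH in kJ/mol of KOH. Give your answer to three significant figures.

|ΔT| = |29.37 − 21.80| = 7.57 °C
|q_surr| = (294.0 × 4.02 + 72.8) × 7.57 = 1254.68 × 7.57 = 9498 J
n(KOH) = 10.1 / 56.11 = 0.1800 mol
Temperature rose, so q_rxn = −|q_surr| = -9.498 kJ
ΔH = q_rxn / n = -52.77 kJ/mol

ΔH = -52.8 kJ/mol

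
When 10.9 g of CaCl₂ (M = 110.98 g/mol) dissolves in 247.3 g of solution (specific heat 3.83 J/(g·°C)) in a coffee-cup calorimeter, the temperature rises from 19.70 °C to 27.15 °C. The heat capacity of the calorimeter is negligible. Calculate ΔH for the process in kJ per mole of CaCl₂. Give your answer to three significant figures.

|ΔT| = |27.15 − 19.70| = 7.45 °C
|q_surr| = (247.3 × 3.83) × 7.45 = 947.159 × 7.45 = 7056 J
n(CaCl₂) = 10.9 / 110.98 = 0.09822 mol
Temperature rose, so q_rxn = −|q_surr| = -7.056 kJ
ΔH = q_rxn / n = -71.84 kJ/mol

ΔH = -71.8 kJ/mol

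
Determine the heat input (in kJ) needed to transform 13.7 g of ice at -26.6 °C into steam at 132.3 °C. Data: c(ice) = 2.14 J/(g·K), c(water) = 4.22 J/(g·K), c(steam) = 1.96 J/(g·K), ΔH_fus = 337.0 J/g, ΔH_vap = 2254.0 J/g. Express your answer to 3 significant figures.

q = 42.9 kJ

q1 (heat ice -26.6→0.0 °C): 13.7 × 2.14 × 26.6 = 780 J
q2 (melt at 0 °C): 13.7 × 337.0 = 4617 J
q3 (heat water 0.0→100.0 °C): 13.7 × 4.22 × 100.0 = 5781 J
q4 (vaporize at 100 °C): 13.7 × 2254.0 = 30880 J
q5 (heat steam 100.0→132.3 °C): 13.7 × 1.96 × 32.3 = 867 J
Total: 780 + 4617 + 5781 + 30880 + 867 = 42925 J = 42.9 kJ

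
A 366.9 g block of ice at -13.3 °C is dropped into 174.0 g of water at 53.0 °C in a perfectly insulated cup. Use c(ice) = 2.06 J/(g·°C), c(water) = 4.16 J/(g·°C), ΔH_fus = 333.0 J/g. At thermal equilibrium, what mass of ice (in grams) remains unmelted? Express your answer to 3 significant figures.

Heat to warm all ice to 0 °C: 366.9×2.06×13.3 = 10052 J
Heat released by water cooling to 0 °C: 174.0×4.16×53.0 = 38364 J
38364 J < 10052 + 366.9×333.0 = 132229.7 J, so not all ice melts; final T = 0 °C.
Heat left for melting: 38364 − 10052 = 28312 J
Mass melted = 28312 / 333.0 = 85.02 g
Ice remaining = 366.9 − 85.02 = 281.88 g

m_ice remaining = 282 g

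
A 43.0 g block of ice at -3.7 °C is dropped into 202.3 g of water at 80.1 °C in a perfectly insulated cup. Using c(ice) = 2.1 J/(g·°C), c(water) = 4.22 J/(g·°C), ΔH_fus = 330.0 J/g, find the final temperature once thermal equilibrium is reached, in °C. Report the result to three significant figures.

Heat to bring ice to 0 °C and melt it: q₁ = 43.0×2.1×3.7 + 43.0×330.0 = 14524 J
Heat the water can supply cooling to 0 °C: 202.3×4.22×80.1 = 68381.9 J > q₁, so all ice melts.
Energy balance: 202.3×4.22×(80.1 − T) = 14524 + 43.0×4.22×(T − 0)
853.706(80.1 − T) = 14524 + 181.46 T
68381.9 − 14524 = 1035.166 T
T = 53857.9 / 1035.166 = 52.03 °C

T_f = 52.0 °C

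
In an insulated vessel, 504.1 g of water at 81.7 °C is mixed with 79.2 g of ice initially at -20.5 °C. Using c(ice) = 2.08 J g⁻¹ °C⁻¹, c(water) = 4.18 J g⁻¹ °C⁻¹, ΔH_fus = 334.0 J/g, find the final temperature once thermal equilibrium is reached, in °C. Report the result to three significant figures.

T_f = 58.4 °C

Heat to bring ice to 0 °C and melt it: q₁ = 79.2×2.08×20.5 + 79.2×334.0 = 29830 J
Heat the water can supply cooling to 0 °C: 504.1×4.18×81.7 = 172153 J > q₁, so all ice melts.
Energy balance: 504.1×4.18×(81.7 − T) = 29830 + 79.2×4.18×(T − 0)
2107.138(81.7 − T) = 29830 + 331.056 T
172153 − 29830 = 2438.194 T
T = 142323 / 2438.194 = 58.37 °C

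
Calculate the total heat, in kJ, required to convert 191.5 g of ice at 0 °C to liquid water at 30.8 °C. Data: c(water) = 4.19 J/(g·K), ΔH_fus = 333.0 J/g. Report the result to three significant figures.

q = 88.5 kJ

q1 (melt at 0 °C): 191.5 × 333.0 = 63770 J
q2 (heat water 0.0→30.8 °C): 191.5 × 4.19 × 30.8 = 24713 J
Total: 63770 + 24713 = 88483 J = 88.5 kJ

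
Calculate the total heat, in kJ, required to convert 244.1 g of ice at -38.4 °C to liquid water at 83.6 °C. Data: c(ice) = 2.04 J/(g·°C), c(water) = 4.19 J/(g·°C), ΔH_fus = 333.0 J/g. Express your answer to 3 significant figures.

q1 (heat ice -38.4→0.0 °C): 244.1 × 2.04 × 38.4 = 19122 J
q2 (melt at 0 °C): 244.1 × 333.0 = 81285 J
q3 (heat water 0.0→83.6 °C): 244.1 × 4.19 × 83.6 = 85504 J
Total: 19122 + 81285 + 85504 = 185911 J = 186 kJ

q = 186 kJ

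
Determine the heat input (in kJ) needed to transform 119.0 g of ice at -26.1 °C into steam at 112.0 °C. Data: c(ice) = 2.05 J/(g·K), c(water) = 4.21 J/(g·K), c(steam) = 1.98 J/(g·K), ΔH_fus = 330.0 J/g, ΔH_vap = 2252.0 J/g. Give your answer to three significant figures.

q1 (heat ice -26.1→0.0 °C): 119.0 × 2.05 × 26.1 = 6367 J
q2 (melt at 0 °C): 119.0 × 330.0 = 39270 J
q3 (heat water 0.0→100.0 °C): 119.0 × 4.21 × 100.0 = 50099 J
q4 (vaporize at 100 °C): 119.0 × 2252.0 = 267988 J
q5 (heat steam 100.0→112.0 °C): 119.0 × 1.98 × 12.0 = 2827 J
Total: 6367 + 39270 + 50099 + 267988 + 2827 = 366551 J = 367 kJ

q = 367 kJ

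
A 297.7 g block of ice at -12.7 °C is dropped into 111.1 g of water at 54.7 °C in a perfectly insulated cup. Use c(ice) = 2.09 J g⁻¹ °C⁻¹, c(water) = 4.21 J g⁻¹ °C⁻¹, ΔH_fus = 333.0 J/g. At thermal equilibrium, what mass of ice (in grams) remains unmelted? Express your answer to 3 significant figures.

m_ice remaining = 245 g

Heat to warm all ice to 0 °C: 297.7×2.09×12.7 = 7901.9 J
Heat released by water cooling to 0 °C: 111.1×4.21×54.7 = 25585 J
25585 J < 7901.9 + 297.7×333.0 = 107036.0 J, so not all ice melts; final T = 0 °C.
Heat left for melting: 25585 − 7901.9 = 17683.1 J
Mass melted = 17683.1 / 333.0 = 53.10 g
Ice remaining = 297.7 − 53.10 = 244.60 g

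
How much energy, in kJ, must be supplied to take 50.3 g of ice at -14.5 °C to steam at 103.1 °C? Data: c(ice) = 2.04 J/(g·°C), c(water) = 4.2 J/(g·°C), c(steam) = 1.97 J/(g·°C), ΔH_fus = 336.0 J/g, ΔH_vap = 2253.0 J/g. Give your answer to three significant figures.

q = 153 kJ

q1 (heat ice -14.5→0.0 °C): 50.3 × 2.04 × 14.5 = 1488 J
q2 (melt at 0 °C): 50.3 × 336.0 = 16901 J
q3 (heat water 0.0→100.0 °C): 50.3 × 4.2 × 100.0 = 21126 J
q4 (vaporize at 100 °C): 50.3 × 2253.0 = 113326 J
q5 (heat steam 100.0→103.1 °C): 50.3 × 1.97 × 3.1 = 307 J
Total: 1488 + 16901 + 21126 + 113326 + 307 = 153148 J = 153 kJ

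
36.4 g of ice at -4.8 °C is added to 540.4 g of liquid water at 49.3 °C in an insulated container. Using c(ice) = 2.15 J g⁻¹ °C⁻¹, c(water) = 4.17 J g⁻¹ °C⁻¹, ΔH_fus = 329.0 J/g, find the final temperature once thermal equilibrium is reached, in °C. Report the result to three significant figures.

T_f = 41.1 °C

Heat to bring ice to 0 °C and melt it: q₁ = 36.4×2.15×4.8 + 36.4×329.0 = 12351 J
Heat the water can supply cooling to 0 °C: 540.4×4.17×49.3 = 111096 J > q₁, so all ice melts.
Energy balance: 540.4×4.17×(49.3 − T) = 12351 + 36.4×4.17×(T − 0)
2253.468(49.3 − T) = 12351 + 151.788 T
111096 − 12351 = 2405.256 T
T = 98745 / 2405.256 = 41.05 °C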